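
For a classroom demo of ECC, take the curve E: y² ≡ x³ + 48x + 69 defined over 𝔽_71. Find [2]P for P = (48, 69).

tangent at (48, 69): λ = (3·48² + 48)/(2·69) ≡ 2/67. 67⁻¹ ≡ 53 (mod 71) since 67·53 = 3551 ≡ 1, so λ ≡ 2·53 ≡ 35.
  x = λ² - 48 - 48 = 1225 - 96 ≡ 64; y = λ·(48 - 64) - 69 ≡ 10. → (64, 10)

(64, 10)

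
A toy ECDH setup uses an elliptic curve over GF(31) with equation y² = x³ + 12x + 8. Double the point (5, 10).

tangent at (5, 10): λ = (3·5² + 12)/(2·10) ≡ 25/20. 20⁻¹ ≡ 14 (mod 31), so λ ≡ 25·14 ≡ 9.
  x = λ² - 5 - 5 = 81 - 10 ≡ 9; y = λ·(5 - 9) - 10 ≡ 16. → (9, 16)

(9, 16)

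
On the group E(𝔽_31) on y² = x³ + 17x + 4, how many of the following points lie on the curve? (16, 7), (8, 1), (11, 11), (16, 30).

2

(16, 7): 7² ≡ 18, rhs ≡ 1 → off.
(8, 1): 1² ≡ 1, rhs ≡ 1 → on.
(11, 11): 11² ≡ 28, rhs ≡ 3 → off.
(16, 30): 30² ≡ 1, rhs ≡ 1 → on.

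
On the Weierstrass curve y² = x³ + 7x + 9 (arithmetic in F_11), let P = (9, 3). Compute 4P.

Double-and-add on 4 = (100)₂. Start with P = (9, 3) for the leading 1-bit.
double: tangent at (9, 3): λ = (3·9² + 7)/(2·3) ≡ 8/6. 6⁻¹ ≡ 2 (mod 11), so λ ≡ 8·2 ≡ 5.
  x = λ² - 9 - 9 = 25 - 18 ≡ 7; y = λ·(9 - 7) - 3 ≡ 7. → (7, 7)
double: tangent at (7, 7): λ = (3·7² + 7)/(2·7) ≡ 0/3. 3⁻¹ ≡ 4 (mod 11) since 3·4 = 12 ≡ 1, so λ ≡ 0·4 ≡ 0.
  x = λ² - 7 - 7 = 0 - 14 ≡ 8; y = λ·(7 - 8) - 7 ≡ 4. → (8, 4)

(8, 4)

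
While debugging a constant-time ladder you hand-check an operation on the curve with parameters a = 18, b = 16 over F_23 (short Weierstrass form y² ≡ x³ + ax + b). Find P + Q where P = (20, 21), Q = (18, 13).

(20, 21) + (18, 13). λ = (13 - 21)/(18 - 20) ≡ 15/21 mod 23. 21⁻¹ ≡ 11 (mod 23) since 21·11 = 231 ≡ 1, so λ ≡ 4.
  x = λ² - 20 - 18 = 16 - 38 ≡ 1; y = λ·(20 - 1) - 21 ≡ 9. → (1, 9)

(1, 9)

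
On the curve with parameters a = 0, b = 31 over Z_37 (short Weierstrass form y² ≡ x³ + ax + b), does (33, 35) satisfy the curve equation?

yes

y² = 35² ≡ 4; x³ + 0x + 31 = 35968 ≡ 4 (mod 37). 4 = 4.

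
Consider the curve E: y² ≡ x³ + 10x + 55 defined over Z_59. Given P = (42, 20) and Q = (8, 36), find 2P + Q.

(27, 19)

First 2P:
Repeated addition: build up to 2P.
2P: tangent at (42, 20): λ = (3·42² + 10)/(2·20) ≡ 51/40. 40⁻¹ ≡ 31 (mod 59), so λ ≡ 51·31 ≡ 47.
  x = λ² - 42 - 42 = 2209 - 84 ≡ 1; y = λ·(42 - 1) - 20 ≡ 19. → (1, 19)
2P = (1, 19).
Finally 2P + Q:
(1, 19) + (8, 36). λ = (36 - 19)/(8 - 1) ≡ 17/7 mod 59. 7⁻¹ ≡ 17 (mod 59), so λ ≡ 53.
  x = λ² - 1 - 8 = 2809 - 9 ≡ 27; y = λ·(1 - 27) - 19 ≡ 19. → (27, 19)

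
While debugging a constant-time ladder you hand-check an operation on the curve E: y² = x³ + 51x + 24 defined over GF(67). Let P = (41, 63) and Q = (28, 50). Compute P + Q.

(66, 46)

(41, 63) + (28, 50). λ = (50 - 63)/(28 - 41) ≡ 54/54 mod 67. 54⁻¹ ≡ 36 (mod 67), so λ ≡ 1.
  x = λ² - 41 - 28 = 1 - 69 ≡ 66; y = λ·(41 - 66) - 63 ≡ 46. → (66, 46)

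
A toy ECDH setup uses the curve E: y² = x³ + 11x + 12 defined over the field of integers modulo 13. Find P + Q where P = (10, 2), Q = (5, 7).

(12, 0)

(10, 2) + (5, 7). λ = (7 - 2)/(5 - 10) ≡ 5/8 mod 13. 8⁻¹ ≡ 5 (mod 13) since 8·5 = 40 ≡ 1, so λ ≡ 12.
  x = λ² - 10 - 5 = 144 - 15 ≡ 12; y = λ·(10 - 12) - 2 ≡ 0. → (12, 0)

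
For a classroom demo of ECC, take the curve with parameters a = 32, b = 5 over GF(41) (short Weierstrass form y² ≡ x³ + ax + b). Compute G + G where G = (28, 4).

tangent at (28, 4): λ = (3·28² + 32)/(2·4) ≡ 6/8. 8⁻¹ ≡ 36 (mod 41), so λ ≡ 6·36 ≡ 11.
  x = λ² - 28 - 28 = 121 - 56 ≡ 24; y = λ·(28 - 24) - 4 ≡ 40. → (24, 40)

(24, 40)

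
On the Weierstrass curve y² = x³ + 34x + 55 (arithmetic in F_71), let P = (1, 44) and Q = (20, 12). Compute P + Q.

(1, 44) + (20, 12). λ = (12 - 44)/(20 - 1) ≡ 39/19 mod 71. 19⁻¹ ≡ 15 (mod 71) since 19·15 = 285 ≡ 1, so λ ≡ 17.
  x = λ² - 1 - 20 = 289 - 21 ≡ 55; y = λ·(1 - 55) - 44 ≡ 32. → (55, 32)

(55, 32)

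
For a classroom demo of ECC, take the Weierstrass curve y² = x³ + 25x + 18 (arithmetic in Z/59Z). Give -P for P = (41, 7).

-(41, 7) = (41, -7 mod 59) = (41, 52).

(41, 52)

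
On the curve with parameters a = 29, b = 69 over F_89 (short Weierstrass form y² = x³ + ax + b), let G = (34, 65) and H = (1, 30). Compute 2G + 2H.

(40, 9)

First 2G:
Repeated addition: build up to 2G.
2G: tangent at (34, 65): λ = (3·34² + 29)/(2·65) ≡ 26/41. 41⁻¹ ≡ 76 (mod 89), so λ ≡ 26·76 ≡ 18.
  x = λ² - 34 - 34 = 324 - 68 ≡ 78; y = λ·(34 - 78) - 65 ≡ 33. → (78, 33)
2G = (78, 33).
Next 2H:
Repeated addition: build up to 2H.
2H: tangent at (1, 30): λ = (3·1² + 29)/(2·30) ≡ 32/60. 60⁻¹ ≡ 46 (mod 89), so λ ≡ 32·46 ≡ 48.
  x = λ² - 1 - 1 = 2304 - 2 ≡ 77; y = λ·(1 - 77) - 30 ≡ 60. → (77, 60)
2H = (77, 60).
Finally 2G + 2H:
(78, 33) + (77, 60). λ = (60 - 33)/(77 - 78) ≡ 27/88 mod 89. 88⁻¹ ≡ 88 (mod 89), so λ ≡ 62.
  x = λ² - 78 - 77 = 3844 - 155 ≡ 40; y = λ·(78 - 40) - 33 ≡ 9. → (40, 9)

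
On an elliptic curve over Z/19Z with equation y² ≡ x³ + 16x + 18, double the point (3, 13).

tangent at (3, 13): λ = (3·3² + 16)/(2·13) ≡ 5/7. 7⁻¹ ≡ 11 (mod 19) since 7·11 = 77 ≡ 1, so λ ≡ 5·11 ≡ 17.
  x = λ² - 3 - 3 = 289 - 6 ≡ 17; y = λ·(3 - 17) - 13 ≡ 15. → (17, 15)

(17, 15)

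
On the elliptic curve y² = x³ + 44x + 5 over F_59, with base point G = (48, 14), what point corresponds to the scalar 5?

(50, 1)

Repeated addition: build up to 5G.
2G: tangent at (48, 14): λ = (3·48² + 44)/(2·14) ≡ 53/28. 28⁻¹ ≡ 19 (mod 59) since 28·19 = 532 ≡ 1, so λ ≡ 53·19 ≡ 4.
  x = λ² - 48 - 48 = 16 - 96 ≡ 38; y = λ·(48 - 38) - 14 ≡ 26. → (38, 26)
3G: (38, 26) + (48, 14). λ = (14 - 26)/(48 - 38) ≡ 47/10 mod 59. 10⁻¹ ≡ 6 (mod 59), so λ ≡ 46.
  x = λ² - 38 - 48 = 2116 - 86 ≡ 24; y = λ·(38 - 24) - 26 ≡ 28. → (24, 28)
4G: (24, 28) + (48, 14). λ = (14 - 28)/(48 - 24) ≡ 45/24 mod 59. 24⁻¹ ≡ 32 (mod 59) since 24·32 = 768 ≡ 1, so λ ≡ 24.
  x = λ² - 24 - 48 = 576 - 72 ≡ 32; y = λ·(24 - 32) - 28 ≡ 16. → (32, 16)
5G: (32, 16) + (48, 14). λ = (14 - 16)/(48 - 32) ≡ 57/16 mod 59. 16⁻¹ ≡ 48 (mod 59), so λ ≡ 22.
  x = λ² - 32 - 48 = 484 - 80 ≡ 50; y = λ·(32 - 50) - 16 ≡ 1. → (50, 1)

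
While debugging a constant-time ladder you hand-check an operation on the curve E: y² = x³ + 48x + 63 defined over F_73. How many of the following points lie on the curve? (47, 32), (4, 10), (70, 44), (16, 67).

3

(47, 32): 32² ≡ 2, rhs ≡ 0 → off.
(4, 10): 10² ≡ 27, rhs ≡ 27 → on.
(70, 44): 44² ≡ 38, rhs ≡ 38 → on.
(16, 67): 67² ≡ 36, rhs ≡ 36 → on.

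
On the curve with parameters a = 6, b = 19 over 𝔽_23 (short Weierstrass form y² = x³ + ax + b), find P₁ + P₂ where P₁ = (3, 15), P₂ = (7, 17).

(19, 0)

(3, 15) + (7, 17). λ = (17 - 15)/(7 - 3) ≡ 2/4 mod 23. 4⁻¹ ≡ 6 (mod 23), so λ ≡ 12.
  x = λ² - 3 - 7 = 144 - 10 ≡ 19; y = λ·(3 - 19) - 15 ≡ 0. → (19, 0)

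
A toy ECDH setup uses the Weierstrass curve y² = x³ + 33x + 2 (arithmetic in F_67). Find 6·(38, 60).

Write Q = (38, 60).
Double-and-add on 6 = (110)₂. Start with Q = (38, 60) for the leading 1-bit.
double: tangent at (38, 60): λ = (3·38² + 33)/(2·60) ≡ 10/53. 53⁻¹ ≡ 43 (mod 67) since 53·43 = 2279 ≡ 1, so λ ≡ 10·43 ≡ 28.
  x = λ² - 38 - 38 = 784 - 76 ≡ 38; y = λ·(38 - 38) - 60 ≡ 7. → (38, 7)
add Q: (38, 7) + (38, 60): same x and y₁ ≡ -y₂, so the sum is O.
double: O + O = O (identity).

O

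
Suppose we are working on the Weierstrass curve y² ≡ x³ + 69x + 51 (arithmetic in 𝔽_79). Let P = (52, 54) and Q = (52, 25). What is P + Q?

O

The two points share x = 52 and their y-coordinates satisfy 54 + 25 ≡ 0 (mod 79), so they are inverses. Their sum is the point at infinity.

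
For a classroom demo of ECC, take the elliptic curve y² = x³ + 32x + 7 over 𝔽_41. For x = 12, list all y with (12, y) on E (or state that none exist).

none

x³ + 32x + 7 = 2119 ≡ 28 (mod 41).
28 is a non-residue mod 41; no y exists.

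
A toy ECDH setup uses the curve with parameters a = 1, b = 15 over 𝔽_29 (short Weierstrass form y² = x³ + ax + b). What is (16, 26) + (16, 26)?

(25, 11)

tangent at (16, 26): λ = (3·16² + 1)/(2·26) ≡ 15/23. 23⁻¹ ≡ 24 (mod 29) since 23·24 = 552 ≡ 1, so λ ≡ 15·24 ≡ 12.
  x = λ² - 16 - 16 = 144 - 32 ≡ 25; y = λ·(16 - 25) - 26 ≡ 11. → (25, 11)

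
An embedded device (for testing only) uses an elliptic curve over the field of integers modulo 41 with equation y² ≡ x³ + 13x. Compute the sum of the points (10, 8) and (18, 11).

(10, 8) + (18, 11). λ = (11 - 8)/(18 - 10) ≡ 3/8 mod 41. 8⁻¹ ≡ 36 (mod 41), so λ ≡ 26.
  x = λ² - 10 - 18 = 676 - 28 ≡ 33; y = λ·(10 - 33) - 8 ≡ 9. → (33, 9)

(33, 9)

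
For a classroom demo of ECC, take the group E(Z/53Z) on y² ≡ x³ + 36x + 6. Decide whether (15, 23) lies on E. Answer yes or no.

yes

y² = 23² ≡ 52; x³ + 36x + 6 = 3921 ≡ 52 (mod 53). 52 = 52.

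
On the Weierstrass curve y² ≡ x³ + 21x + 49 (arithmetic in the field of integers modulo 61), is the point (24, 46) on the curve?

yes

y² = 46² ≡ 42; x³ + 21x + 49 = 14377 ≡ 42 (mod 61). 42 = 42.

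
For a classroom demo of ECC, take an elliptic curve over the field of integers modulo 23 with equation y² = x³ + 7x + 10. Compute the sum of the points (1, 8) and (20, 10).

(1, 8) + (20, 10). λ = (10 - 8)/(20 - 1) ≡ 2/19 mod 23. 19⁻¹ ≡ 17 (mod 23) since 19·17 = 323 ≡ 1, so λ ≡ 11.
  x = λ² - 1 - 20 = 121 - 21 ≡ 8; y = λ·(1 - 8) - 8 ≡ 7. → (8, 7)

(8, 7)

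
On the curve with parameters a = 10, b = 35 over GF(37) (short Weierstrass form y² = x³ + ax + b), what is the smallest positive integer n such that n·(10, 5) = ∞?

2P: tangent at (10, 5): λ = (3·10² + 10)/(2·5) ≡ 14/10. 10⁻¹ ≡ 26 (mod 37), so λ ≡ 14·26 ≡ 31.
  x = λ² - 10 - 10 = 961 - 20 ≡ 16; y = λ·(10 - 16) - 5 ≡ 31. → (16, 31)
3P: (16, 31) + (10, 5). λ = (5 - 31)/(10 - 16) ≡ 11/31 mod 37. 31⁻¹ ≡ 6 (mod 37), so λ ≡ 29.
  x = λ² - 16 - 10 = 841 - 26 ≡ 1; y = λ·(16 - 1) - 31 ≡ 34. → (1, 34)
4P: (1, 34) + (10, 5). λ = (5 - 34)/(10 - 1) ≡ 8/9 mod 37. 9⁻¹ ≡ 33 (mod 37) since 9·33 = 297 ≡ 1, so λ ≡ 5.
  x = λ² - 1 - 10 = 25 - 11 ≡ 14; y = λ·(1 - 14) - 34 ≡ 12. → (14, 12)
5P: (14, 12) + (10, 5). λ = (5 - 12)/(10 - 14) ≡ 30/33 mod 37. 33⁻¹ ≡ 9 (mod 37), so λ ≡ 11.
  x = λ² - 14 - 10 = 121 - 24 ≡ 23; y = λ·(14 - 23) - 12 ≡ 0. → (23, 0)
6P: (23, 0) + (10, 5). λ = (5 - 0)/(10 - 23) ≡ 5/24 mod 37. 24⁻¹ ≡ 17 (mod 37), so λ ≡ 11.
  x = λ² - 23 - 10 = 121 - 33 ≡ 14; y = λ·(23 - 14) - 0 ≡ 25. → (14, 25)
7P: (14, 25) + (10, 5). λ = (5 - 25)/(10 - 14) ≡ 17/33 mod 37. 33⁻¹ ≡ 9 (mod 37) since 33·9 = 297 ≡ 1, so λ ≡ 5.
  x = λ² - 14 - 10 = 25 - 24 ≡ 1; y = λ·(14 - 1) - 25 ≡ 3. → (1, 3)
8P: (1, 3) + (10, 5). λ = (5 - 3)/(10 - 1) ≡ 2/9 mod 37. 9⁻¹ ≡ 33 (mod 37) since 9·33 = 297 ≡ 1, so λ ≡ 29.
  x = λ² - 1 - 10 = 841 - 11 ≡ 16; y = λ·(1 - 16) - 3 ≡ 6. → (16, 6)
9P: (16, 6) + (10, 5). λ = (5 - 6)/(10 - 16) ≡ 36/31 mod 37. 31⁻¹ ≡ 6 (mod 37) since 31·6 = 186 ≡ 1, so λ ≡ 31.
  x = λ² - 16 - 10 = 961 - 26 ≡ 10; y = λ·(16 - 10) - 6 ≡ 32. → (10, 32)
10P: (10, 32) + (10, 5): same x and y₁ ≡ -y₂, so the sum is ∞.
10P = ∞, so the order is 10.

10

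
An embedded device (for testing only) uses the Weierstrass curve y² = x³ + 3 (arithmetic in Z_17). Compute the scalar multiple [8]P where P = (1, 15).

(1, 2)

Repeated addition: build up to 8P.
2P: tangent at (1, 15): λ = (3·1² + 0)/(2·15) ≡ 3/13. 13⁻¹ ≡ 4 (mod 17) since 13·4 = 52 ≡ 1, so λ ≡ 3·4 ≡ 12.
  x = λ² - 1 - 1 = 144 - 2 ≡ 6; y = λ·(1 - 6) - 15 ≡ 10. → (6, 10)
3P: (6, 10) + (1, 15). λ = (15 - 10)/(1 - 6) ≡ 5/12 mod 17. 12⁻¹ ≡ 10 (mod 17) since 12·10 = 120 ≡ 1, so λ ≡ 16.
  x = λ² - 6 - 1 = 256 - 7 ≡ 11; y = λ·(6 - 11) - 10 ≡ 12. → (11, 12)
4P: (11, 12) + (1, 15). λ = (15 - 12)/(1 - 11) ≡ 3/7 mod 17. 7⁻¹ ≡ 5 (mod 17) since 7·5 = 35 ≡ 1, so λ ≡ 15.
  x = λ² - 11 - 1 = 225 - 12 ≡ 9; y = λ·(11 - 9) - 12 ≡ 1. → (9, 1)
5P: (9, 1) + (1, 15). λ = (15 - 1)/(1 - 9) ≡ 14/9 mod 17. 9⁻¹ ≡ 2 (mod 17) since 9·2 = 18 ≡ 1, so λ ≡ 11.
  x = λ² - 9 - 1 = 121 - 10 ≡ 9; y = λ·(9 - 9) - 1 ≡ 16. → (9, 16)
6P: (9, 16) + (1, 15). λ = (15 - 16)/(1 - 9) ≡ 16/9 mod 17. 9⁻¹ ≡ 2 (mod 17) since 9·2 = 18 ≡ 1, so λ ≡ 15.
  x = λ² - 9 - 1 = 225 - 10 ≡ 11; y = λ·(9 - 11) - 16 ≡ 5. → (11, 5)
7P: (11, 5) + (1, 15). λ = (15 - 5)/(1 - 11) ≡ 10/7 mod 17. 7⁻¹ ≡ 5 (mod 17), so λ ≡ 16.
  x = λ² - 11 - 1 = 256 - 12 ≡ 6; y = λ·(11 - 6) - 5 ≡ 7. → (6, 7)
8P: (6, 7) + (1, 15). λ = (15 - 7)/(1 - 6) ≡ 8/12 mod 17. 12⁻¹ ≡ 10 (mod 17), so λ ≡ 12.
  x = λ² - 6 - 1 = 144 - 7 ≡ 1; y = λ·(6 - 1) - 7 ≡ 2. → (1, 2)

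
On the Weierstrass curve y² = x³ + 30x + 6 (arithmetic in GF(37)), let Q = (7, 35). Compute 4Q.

Double-and-add on 4 = (100)₂. Start with Q = (7, 35) for the leading 1-bit.
double: tangent at (7, 35): λ = (3·7² + 30)/(2·35) ≡ 29/33. 33⁻¹ ≡ 9 (mod 37), so λ ≡ 29·9 ≡ 2.
  x = λ² - 7 - 7 = 4 - 14 ≡ 27; y = λ·(7 - 27) - 35 ≡ 36. → (27, 36)
double: tangent at (27, 36): λ = (3·27² + 30)/(2·36) ≡ 34/35. 35⁻¹ ≡ 18 (mod 37), so λ ≡ 34·18 ≡ 20.
  x = λ² - 27 - 27 = 400 - 54 ≡ 13; y = λ·(27 - 13) - 36 ≡ 22. → (13, 22)

(13, 22)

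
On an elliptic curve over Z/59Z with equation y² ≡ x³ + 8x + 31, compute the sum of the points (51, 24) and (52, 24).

(15, 35)

(51, 24) + (52, 24). λ = (24 - 24)/(52 - 51) ≡ 0/1 mod 59. 1⁻¹ ≡ 1 (mod 59) since 1·1 = 1 ≡ 1, so λ ≡ 0.
  x = λ² - 51 - 52 = 0 - 103 ≡ 15; y = λ·(51 - 15) - 24 ≡ 35. → (15, 35)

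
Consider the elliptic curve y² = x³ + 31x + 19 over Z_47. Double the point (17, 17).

(29, 31)

tangent at (17, 17): λ = (3·17² + 31)/(2·17) ≡ 5/34. 34⁻¹ ≡ 18 (mod 47), so λ ≡ 5·18 ≡ 43.
  x = λ² - 17 - 17 = 1849 - 34 ≡ 29; y = λ·(17 - 29) - 17 ≡ 31. → (29, 31)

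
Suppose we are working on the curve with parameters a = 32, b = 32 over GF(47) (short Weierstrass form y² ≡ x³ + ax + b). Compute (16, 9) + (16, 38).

The two points share x = 16 and their y-coordinates satisfy 9 + 38 ≡ 0 (mod 47), so they are inverses. Their sum is O.

O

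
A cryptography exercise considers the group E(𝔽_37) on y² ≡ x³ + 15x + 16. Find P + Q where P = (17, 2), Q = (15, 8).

(14, 26)

(17, 2) + (15, 8). λ = (8 - 2)/(15 - 17) ≡ 6/35 mod 37. 35⁻¹ ≡ 18 (mod 37), so λ ≡ 34.
  x = λ² - 17 - 15 = 1156 - 32 ≡ 14; y = λ·(17 - 14) - 2 ≡ 26. → (14, 26)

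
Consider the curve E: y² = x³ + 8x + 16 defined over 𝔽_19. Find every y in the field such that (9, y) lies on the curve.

x³ + 8x + 16 = 817 ≡ 0 (mod 19).
Only y = 0 satisfies y² ≡ 0.

0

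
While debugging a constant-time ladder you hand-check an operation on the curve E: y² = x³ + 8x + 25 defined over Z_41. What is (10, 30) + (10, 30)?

(12, 39)

tangent at (10, 30): λ = (3·10² + 8)/(2·30) ≡ 21/19. 19⁻¹ ≡ 13 (mod 41) since 19·13 = 247 ≡ 1, so λ ≡ 21·13 ≡ 27.
  x = λ² - 10 - 10 = 729 - 20 ≡ 12; y = λ·(10 - 12) - 30 ≡ 39. → (12, 39)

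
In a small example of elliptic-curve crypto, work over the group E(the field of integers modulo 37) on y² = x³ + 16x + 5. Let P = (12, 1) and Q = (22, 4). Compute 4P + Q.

First 4P:
Double-and-add on 4 = (100)₂. Start with P = (12, 1) for the leading 1-bit.
double: tangent at (12, 1): λ = (3·12² + 16)/(2·1) ≡ 4/2. 2⁻¹ ≡ 19 (mod 37) since 2·19 = 38 ≡ 1, so λ ≡ 4·19 ≡ 2.
  x = λ² - 12 - 12 = 4 - 24 ≡ 17; y = λ·(12 - 17) - 1 ≡ 26. → (17, 26)
double: tangent at (17, 26): λ = (3·17² + 16)/(2·26) ≡ 32/15. 15⁻¹ ≡ 5 (mod 37), so λ ≡ 32·5 ≡ 12.
  x = λ² - 17 - 17 = 144 - 34 ≡ 36; y = λ·(17 - 36) - 26 ≡ 5. → (36, 5)
4P = (36, 5).
Finally 4P + Q:
(36, 5) + (22, 4). λ = (4 - 5)/(22 - 36) ≡ 36/23 mod 37. 23⁻¹ ≡ 29 (mod 37) since 23·29 = 667 ≡ 1, so λ ≡ 8.
  x = λ² - 36 - 22 = 64 - 58 ≡ 6; y = λ·(36 - 6) - 5 ≡ 13. → (6, 13)

(6, 13)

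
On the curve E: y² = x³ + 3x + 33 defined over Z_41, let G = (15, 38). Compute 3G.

Repeated addition: build up to 3G.
2G: tangent at (15, 38): λ = (3·15² + 3)/(2·38) ≡ 22/35. 35⁻¹ ≡ 34 (mod 41), so λ ≡ 22·34 ≡ 10.
  x = λ² - 15 - 15 = 100 - 30 ≡ 29; y = λ·(15 - 29) - 38 ≡ 27. → (29, 27)
3G: (29, 27) + (15, 38). λ = (38 - 27)/(15 - 29) ≡ 11/27 mod 41. 27⁻¹ ≡ 38 (mod 41), so λ ≡ 8.
  x = λ² - 29 - 15 = 64 - 44 ≡ 20; y = λ·(29 - 20) - 27 ≡ 4. → (20, 4)

(20, 4)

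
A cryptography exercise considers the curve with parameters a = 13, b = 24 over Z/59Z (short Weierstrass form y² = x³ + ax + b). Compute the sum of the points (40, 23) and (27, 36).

(52, 48)

(40, 23) + (27, 36). λ = (36 - 23)/(27 - 40) ≡ 13/46 mod 59. 46⁻¹ ≡ 9 (mod 59), so λ ≡ 58.
  x = λ² - 40 - 27 = 3364 - 67 ≡ 52; y = λ·(40 - 52) - 23 ≡ 48. → (52, 48)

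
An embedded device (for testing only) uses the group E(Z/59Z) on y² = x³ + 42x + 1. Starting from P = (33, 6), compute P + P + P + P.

(56, 54)

Repeated addition: build up to 4P.
2P: tangent at (33, 6): λ = (3·33² + 42)/(2·6) ≡ 5/12. 12⁻¹ ≡ 5 (mod 59), so λ ≡ 5·5 ≡ 25.
  x = λ² - 33 - 33 = 625 - 66 ≡ 28; y = λ·(33 - 28) - 6 ≡ 1. → (28, 1)
3P: (28, 1) + (33, 6). λ = (6 - 1)/(33 - 28) ≡ 5/5 mod 59. 5⁻¹ ≡ 12 (mod 59), so λ ≡ 1.
  x = λ² - 28 - 33 = 1 - 61 ≡ 58; y = λ·(28 - 58) - 1 ≡ 28. → (58, 28)
4P: (58, 28) + (33, 6). λ = (6 - 28)/(33 - 58) ≡ 37/34 mod 59. 34⁻¹ ≡ 33 (mod 59), so λ ≡ 41.
  x = λ² - 58 - 33 = 1681 - 91 ≡ 56; y = λ·(58 - 56) - 28 ≡ 54. → (56, 54)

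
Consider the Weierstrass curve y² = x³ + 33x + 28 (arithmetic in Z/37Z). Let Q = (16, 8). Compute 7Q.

Double-and-add on 7 = (111)₂. Start with Q = (16, 8) for the leading 1-bit.
double: tangent at (16, 8): λ = (3·16² + 33)/(2·8) ≡ 24/16. 16⁻¹ ≡ 7 (mod 37) since 16·7 = 112 ≡ 1, so λ ≡ 24·7 ≡ 20.
  x = λ² - 16 - 16 = 400 - 32 ≡ 35; y = λ·(16 - 35) - 8 ≡ 19. → (35, 19)
add Q: (35, 19) + (16, 8). λ = (8 - 19)/(16 - 35) ≡ 26/18 mod 37. 18⁻¹ ≡ 35 (mod 37) since 18·35 = 630 ≡ 1, so λ ≡ 22.
  x = λ² - 35 - 16 = 484 - 51 ≡ 26; y = λ·(35 - 26) - 19 ≡ 31. → (26, 31)
double: tangent at (26, 31): λ = (3·26² + 33)/(2·31) ≡ 26/25. 25⁻¹ ≡ 3 (mod 37), so λ ≡ 26·3 ≡ 4.
  x = λ² - 26 - 26 = 16 - 52 ≡ 1; y = λ·(26 - 1) - 31 ≡ 32. → (1, 32)
add Q: (1, 32) + (16, 8). λ = (8 - 32)/(16 - 1) ≡ 13/15 mod 37. 15⁻¹ ≡ 5 (mod 37) since 15·5 = 75 ≡ 1, so λ ≡ 28.
  x = λ² - 1 - 16 = 784 - 17 ≡ 27; y = λ·(1 - 27) - 32 ≡ 17. → (27, 17)

(27, 17)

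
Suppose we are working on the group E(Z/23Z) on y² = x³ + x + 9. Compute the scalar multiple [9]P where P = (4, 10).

(0, 20)

Double-and-add on 9 = (1001)₂. Start with P = (4, 10) for the leading 1-bit.
double: tangent at (4, 10): λ = (3·4² + 1)/(2·10) ≡ 3/20. 20⁻¹ ≡ 15 (mod 23), so λ ≡ 3·15 ≡ 22.
  x = λ² - 4 - 4 = 484 - 8 ≡ 16; y = λ·(4 - 16) - 10 ≡ 2. → (16, 2)
double: tangent at (16, 2): λ = (3·16² + 1)/(2·2) ≡ 10/4. 4⁻¹ ≡ 6 (mod 23), so λ ≡ 10·6 ≡ 14.
  x = λ² - 16 - 16 = 196 - 32 ≡ 3; y = λ·(16 - 3) - 2 ≡ 19. → (3, 19)
double: tangent at (3, 19): λ = (3·3² + 1)/(2·19) ≡ 5/15. 15⁻¹ ≡ 20 (mod 23), so λ ≡ 5·20 ≡ 8.
  x = λ² - 3 - 3 = 64 - 6 ≡ 12; y = λ·(3 - 12) - 19 ≡ 1. → (12, 1)
add P: (12, 1) + (4, 10). λ = (10 - 1)/(4 - 12) ≡ 9/15 mod 23. 15⁻¹ ≡ 20 (mod 23), so λ ≡ 19.
  x = λ² - 12 - 4 = 361 - 16 ≡ 0; y = λ·(12 - 0) - 1 ≡ 20. → (0, 20)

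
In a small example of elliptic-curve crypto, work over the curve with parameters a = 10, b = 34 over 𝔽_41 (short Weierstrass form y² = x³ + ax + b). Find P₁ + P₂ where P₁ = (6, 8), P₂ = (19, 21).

(17, 22)

(6, 8) + (19, 21). λ = (21 - 8)/(19 - 6) ≡ 13/13 mod 41. 13⁻¹ ≡ 19 (mod 41) since 13·19 = 247 ≡ 1, so λ ≡ 1.
  x = λ² - 6 - 19 = 1 - 25 ≡ 17; y = λ·(6 - 17) - 8 ≡ 22. → (17, 22)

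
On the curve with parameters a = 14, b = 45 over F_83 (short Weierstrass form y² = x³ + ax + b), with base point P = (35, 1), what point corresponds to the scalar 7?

Double-and-add on 7 = (111)₂. Start with P = (35, 1) for the leading 1-bit.
double: tangent at (35, 1): λ = (3·35² + 14)/(2·1) ≡ 37/2. 2⁻¹ ≡ 42 (mod 83) since 2·42 = 84 ≡ 1, so λ ≡ 37·42 ≡ 60.
  x = λ² - 35 - 35 = 3600 - 70 ≡ 44; y = λ·(35 - 44) - 1 ≡ 40. → (44, 40)
add P: (44, 40) + (35, 1). λ = (1 - 40)/(35 - 44) ≡ 44/74 mod 83. 74⁻¹ ≡ 46 (mod 83) since 74·46 = 3404 ≡ 1, so λ ≡ 32.
  x = λ² - 44 - 35 = 1024 - 79 ≡ 32; y = λ·(44 - 32) - 40 ≡ 12. → (32, 12)
double: tangent at (32, 12): λ = (3·32² + 14)/(2·12) ≡ 15/24. 24⁻¹ ≡ 45 (mod 83), so λ ≡ 15·45 ≡ 11.
  x = λ² - 32 - 32 = 121 - 64 ≡ 57; y = λ·(32 - 57) - 12 ≡ 45. → (57, 45)
add P: (57, 45) + (35, 1). λ = (1 - 45)/(35 - 57) ≡ 39/61 mod 83. 61⁻¹ ≡ 49 (mod 83), so λ ≡ 2.
  x = λ² - 57 - 35 = 4 - 92 ≡ 78; y = λ·(57 - 78) - 45 ≡ 79. → (78, 79)

(78, 79)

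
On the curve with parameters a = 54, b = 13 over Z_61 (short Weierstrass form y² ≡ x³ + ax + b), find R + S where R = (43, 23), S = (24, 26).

(41, 12)

(43, 23) + (24, 26). λ = (26 - 23)/(24 - 43) ≡ 3/42 mod 61. 42⁻¹ ≡ 16 (mod 61), so λ ≡ 48.
  x = λ² - 43 - 24 = 2304 - 67 ≡ 41; y = λ·(43 - 41) - 23 ≡ 12. → (41, 12)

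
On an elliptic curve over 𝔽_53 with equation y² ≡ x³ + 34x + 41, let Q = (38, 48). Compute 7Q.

Double-and-add on 7 = (111)₂. Start with Q = (38, 48) for the leading 1-bit.
double: tangent at (38, 48): λ = (3·38² + 34)/(2·48) ≡ 20/43. 43⁻¹ ≡ 37 (mod 53) since 43·37 = 1591 ≡ 1, so λ ≡ 20·37 ≡ 51.
  x = λ² - 38 - 38 = 2601 - 76 ≡ 34; y = λ·(38 - 34) - 48 ≡ 50. → (34, 50)
add Q: (34, 50) + (38, 48). λ = (48 - 50)/(38 - 34) ≡ 51/4 mod 53. 4⁻¹ ≡ 40 (mod 53) since 4·40 = 160 ≡ 1, so λ ≡ 26.
  x = λ² - 34 - 38 = 676 - 72 ≡ 21; y = λ·(34 - 21) - 50 ≡ 23. → (21, 23)
double: tangent at (21, 23): λ = (3·21² + 34)/(2·23) ≡ 32/46. 46⁻¹ ≡ 15 (mod 53) since 46·15 = 690 ≡ 1, so λ ≡ 32·15 ≡ 3.
  x = λ² - 21 - 21 = 9 - 42 ≡ 20; y = λ·(21 - 20) - 23 ≡ 33. → (20, 33)
add Q: (20, 33) + (38, 48). λ = (48 - 33)/(38 - 20) ≡ 15/18 mod 53. 18⁻¹ ≡ 3 (mod 53) since 18·3 = 54 ≡ 1, so λ ≡ 45.
  x = λ² - 20 - 38 = 2025 - 58 ≡ 6; y = λ·(20 - 6) - 33 ≡ 14. → (6, 14)

(6, 14)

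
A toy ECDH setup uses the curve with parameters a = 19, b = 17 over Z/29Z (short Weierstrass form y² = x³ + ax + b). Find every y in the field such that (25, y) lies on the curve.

x³ + 19x + 17 = 16117 ≡ 22 (mod 29).
Square roots of 22 mod 29: 14 and 15 (since 14² = 196 ≡ 22).

14, 15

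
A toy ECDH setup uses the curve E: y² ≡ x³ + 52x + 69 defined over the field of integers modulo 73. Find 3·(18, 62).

Write P = (18, 62).
Repeated addition: build up to 3P.
2P: tangent at (18, 62): λ = (3·18² + 52)/(2·62) ≡ 2/51. 51⁻¹ ≡ 63 (mod 73), so λ ≡ 2·63 ≡ 53.
  x = λ² - 18 - 18 = 2809 - 36 ≡ 72; y = λ·(18 - 72) - 62 ≡ 69. → (72, 69)
3P: (72, 69) + (18, 62). λ = (62 - 69)/(18 - 72) ≡ 66/19 mod 73. 19⁻¹ ≡ 50 (mod 73), so λ ≡ 15.
  x = λ² - 72 - 18 = 225 - 90 ≡ 62; y = λ·(72 - 62) - 69 ≡ 8. → (62, 8)

(62, 8)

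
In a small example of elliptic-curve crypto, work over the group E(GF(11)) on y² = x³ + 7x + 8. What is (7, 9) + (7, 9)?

tangent at (7, 9): λ = (3·7² + 7)/(2·9) ≡ 0/7. 7⁻¹ ≡ 8 (mod 11) since 7·8 = 56 ≡ 1, so λ ≡ 0·8 ≡ 0.
  x = λ² - 7 - 7 = 0 - 14 ≡ 8; y = λ·(7 - 8) - 9 ≡ 2. → (8, 2)

(8, 2)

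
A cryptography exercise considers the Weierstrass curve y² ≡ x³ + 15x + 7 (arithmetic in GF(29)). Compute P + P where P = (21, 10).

(23, 7)

tangent at (21, 10): λ = (3·21² + 15)/(2·10) ≡ 4/20. 20⁻¹ ≡ 16 (mod 29), so λ ≡ 4·16 ≡ 6.
  x = λ² - 21 - 21 = 36 - 42 ≡ 23; y = λ·(21 - 23) - 10 ≡ 7. → (23, 7)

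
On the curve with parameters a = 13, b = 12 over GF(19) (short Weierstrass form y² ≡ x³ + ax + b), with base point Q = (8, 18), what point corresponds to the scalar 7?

Double-and-add on 7 = (111)₂. Start with Q = (8, 18) for the leading 1-bit.
double: tangent at (8, 18): λ = (3·8² + 13)/(2·18) ≡ 15/17. 17⁻¹ ≡ 9 (mod 19) since 17·9 = 153 ≡ 1, so λ ≡ 15·9 ≡ 2.
  x = λ² - 8 - 8 = 4 - 16 ≡ 7; y = λ·(8 - 7) - 18 ≡ 3. → (7, 3)
add Q: (7, 3) + (8, 18). λ = (18 - 3)/(8 - 7) ≡ 15/1 mod 19. 1⁻¹ ≡ 1 (mod 19) since 1·1 = 1 ≡ 1, so λ ≡ 15.
  x = λ² - 7 - 8 = 225 - 15 ≡ 1; y = λ·(7 - 1) - 3 ≡ 11. → (1, 11)
double: tangent at (1, 11): λ = (3·1² + 13)/(2·11) ≡ 16/3. 3⁻¹ ≡ 13 (mod 19) since 3·13 = 39 ≡ 1, so λ ≡ 16·13 ≡ 18.
  x = λ² - 1 - 1 = 324 - 2 ≡ 18; y = λ·(1 - 18) - 11 ≡ 6. → (18, 6)
add Q: (18, 6) + (8, 18). λ = (18 - 6)/(8 - 18) ≡ 12/9 mod 19. 9⁻¹ ≡ 17 (mod 19) since 9·17 = 153 ≡ 1, so λ ≡ 14.
  x = λ² - 18 - 8 = 196 - 26 ≡ 18; y = λ·(18 - 18) - 6 ≡ 13. → (18, 13)

(18, 13)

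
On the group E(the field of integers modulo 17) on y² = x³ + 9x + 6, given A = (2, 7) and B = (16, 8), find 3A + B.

(13, 5)

First 3A:
Repeated addition: build up to 3A.
2A: tangent at (2, 7): λ = (3·2² + 9)/(2·7) ≡ 4/14. 14⁻¹ ≡ 11 (mod 17) since 14·11 = 154 ≡ 1, so λ ≡ 4·11 ≡ 10.
  x = λ² - 2 - 2 = 100 - 4 ≡ 11; y = λ·(2 - 11) - 7 ≡ 5. → (11, 5)
3A: (11, 5) + (2, 7). λ = (7 - 5)/(2 - 11) ≡ 2/8 mod 17. 8⁻¹ ≡ 15 (mod 17), so λ ≡ 13.
  x = λ² - 11 - 2 = 169 - 13 ≡ 3; y = λ·(11 - 3) - 5 ≡ 14. → (3, 14)
3A = (3, 14).
Finally 3A + B:
(3, 14) + (16, 8). λ = (8 - 14)/(16 - 3) ≡ 11/13 mod 17. 13⁻¹ ≡ 4 (mod 17), so λ ≡ 10.
  x = λ² - 3 - 16 = 100 - 19 ≡ 13; y = λ·(3 - 13) - 14 ≡ 5. → (13, 5)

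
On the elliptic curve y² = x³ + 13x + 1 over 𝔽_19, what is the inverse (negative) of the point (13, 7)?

-(13, 7) = (13, -7 mod 19) = (13, 12).

(13, 12)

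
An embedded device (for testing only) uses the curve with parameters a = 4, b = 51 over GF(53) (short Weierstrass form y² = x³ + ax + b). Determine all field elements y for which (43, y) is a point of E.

x³ + 4x + 51 = 79730 ≡ 18 (mod 53).
18 is a non-residue mod 53; no y exists.

none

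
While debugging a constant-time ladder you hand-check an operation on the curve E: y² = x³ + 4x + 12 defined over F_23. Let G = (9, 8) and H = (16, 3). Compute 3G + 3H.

First 3G:
Repeated addition: build up to 3G.
2G: tangent at (9, 8): λ = (3·9² + 4)/(2·8) ≡ 17/16. 16⁻¹ ≡ 13 (mod 23) since 16·13 = 208 ≡ 1, so λ ≡ 17·13 ≡ 14.
  x = λ² - 9 - 9 = 196 - 18 ≡ 17; y = λ·(9 - 17) - 8 ≡ 18. → (17, 18)
3G: (17, 18) + (9, 8). λ = (8 - 18)/(9 - 17) ≡ 13/15 mod 23. 15⁻¹ ≡ 20 (mod 23) since 15·20 = 300 ≡ 1, so λ ≡ 7.
  x = λ² - 17 - 9 = 49 - 26 ≡ 0; y = λ·(17 - 0) - 18 ≡ 9. → (0, 9)
3G = (0, 9).
Next 3H:
Repeated addition: build up to 3H.
2H: tangent at (16, 3): λ = (3·16² + 4)/(2·3) ≡ 13/6. 6⁻¹ ≡ 4 (mod 23), so λ ≡ 13·4 ≡ 6.
  x = λ² - 16 - 16 = 36 - 32 ≡ 4; y = λ·(16 - 4) - 3 ≡ 0. → (4, 0)
3H: (4, 0) + (16, 3). λ = (3 - 0)/(16 - 4) ≡ 3/12 mod 23. 12⁻¹ ≡ 2 (mod 23) since 12·2 = 24 ≡ 1, so λ ≡ 6.
  x = λ² - 4 - 16 = 36 - 20 ≡ 16; y = λ·(4 - 16) - 0 ≡ 20. → (16, 20)
3H = (16, 20).
Finally 3G + 3H:
(0, 9) + (16, 20). λ = (20 - 9)/(16 - 0) ≡ 11/16 mod 23. 16⁻¹ ≡ 13 (mod 23), so λ ≡ 5.
  x = λ² - 0 - 16 = 25 - 16 ≡ 9; y = λ·(0 - 9) - 9 ≡ 15. → (9, 15)

(9, 15)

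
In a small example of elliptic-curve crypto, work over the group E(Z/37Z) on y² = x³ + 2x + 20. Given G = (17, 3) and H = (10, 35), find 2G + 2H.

(3, 33)

First 2G:
Repeated addition: build up to 2G.
2G: tangent at (17, 3): λ = (3·17² + 2)/(2·3) ≡ 18/6. 6⁻¹ ≡ 31 (mod 37), so λ ≡ 18·31 ≡ 3.
  x = λ² - 17 - 17 = 9 - 34 ≡ 12; y = λ·(17 - 12) - 3 ≡ 12. → (12, 12)
2G = (12, 12).
Next 2H:
Repeated addition: build up to 2H.
2H: tangent at (10, 35): λ = (3·10² + 2)/(2·35) ≡ 6/33. 33⁻¹ ≡ 9 (mod 37), so λ ≡ 6·9 ≡ 17.
  x = λ² - 10 - 10 = 289 - 20 ≡ 10; y = λ·(10 - 10) - 35 ≡ 2. → (10, 2)
2H = (10, 2).
Finally 2G + 2H:
(12, 12) + (10, 2). λ = (2 - 12)/(10 - 12) ≡ 27/35 mod 37. 35⁻¹ ≡ 18 (mod 37), so λ ≡ 5.
  x = λ² - 12 - 10 = 25 - 22 ≡ 3; y = λ·(12 - 3) - 12 ≡ 33. → (3, 33)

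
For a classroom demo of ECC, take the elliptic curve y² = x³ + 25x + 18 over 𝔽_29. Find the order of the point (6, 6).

2P: tangent at (6, 6): λ = (3·6² + 25)/(2·6) ≡ 17/12. 12⁻¹ ≡ 17 (mod 29), so λ ≡ 17·17 ≡ 28.
  x = λ² - 6 - 6 = 784 - 12 ≡ 18; y = λ·(6 - 18) - 6 ≡ 6. → (18, 6)
3P: (18, 6) + (6, 6). λ = (6 - 6)/(6 - 18) ≡ 0/17 mod 29. 17⁻¹ ≡ 12 (mod 29) since 17·12 = 204 ≡ 1, so λ ≡ 0.
  x = λ² - 18 - 6 = 0 - 24 ≡ 5; y = λ·(18 - 5) - 6 ≡ 23. → (5, 23)
4P: (5, 23) + (6, 6). λ = (6 - 23)/(6 - 5) ≡ 12/1 mod 29. 1⁻¹ ≡ 1 (mod 29), so λ ≡ 12.
  x = λ² - 5 - 6 = 144 - 11 ≡ 17; y = λ·(5 - 17) - 23 ≡ 7. → (17, 7)
5P: (17, 7) + (6, 6). λ = (6 - 7)/(6 - 17) ≡ 28/18 mod 29. 18⁻¹ ≡ 21 (mod 29), so λ ≡ 8.
  x = λ² - 17 - 6 = 64 - 23 ≡ 12; y = λ·(17 - 12) - 7 ≡ 4. → (12, 4)
6P: (12, 4) + (6, 6). λ = (6 - 4)/(6 - 12) ≡ 2/23 mod 29. 23⁻¹ ≡ 24 (mod 29), so λ ≡ 19.
  x = λ² - 12 - 6 = 361 - 18 ≡ 24; y = λ·(12 - 24) - 4 ≡ 0. → (24, 0)
7P: (24, 0) + (6, 6). λ = (6 - 0)/(6 - 24) ≡ 6/11 mod 29. 11⁻¹ ≡ 8 (mod 29) since 11·8 = 88 ≡ 1, so λ ≡ 19.
  x = λ² - 24 - 6 = 361 - 30 ≡ 12; y = λ·(24 - 12) - 0 ≡ 25. → (12, 25)
8P: (12, 25) + (6, 6). λ = (6 - 25)/(6 - 12) ≡ 10/23 mod 29. 23⁻¹ ≡ 24 (mod 29), so λ ≡ 8.
  x = λ² - 12 - 6 = 64 - 18 ≡ 17; y = λ·(12 - 17) - 25 ≡ 22. → (17, 22)
9P: (17, 22) + (6, 6). λ = (6 - 22)/(6 - 17) ≡ 13/18 mod 29. 18⁻¹ ≡ 21 (mod 29) since 18·21 = 378 ≡ 1, so λ ≡ 12.
  x = λ² - 17 - 6 = 144 - 23 ≡ 5; y = λ·(17 - 5) - 22 ≡ 6. → (5, 6)
10P: (5, 6) + (6, 6). λ = (6 - 6)/(6 - 5) ≡ 0/1 mod 29. 1⁻¹ ≡ 1 (mod 29), so λ ≡ 0.
  x = λ² - 5 - 6 = 0 - 11 ≡ 18; y = λ·(5 - 18) - 6 ≡ 23. → (18, 23)
11P: (18, 23) + (6, 6). λ = (6 - 23)/(6 - 18) ≡ 12/17 mod 29. 17⁻¹ ≡ 12 (mod 29) since 17·12 = 204 ≡ 1, so λ ≡ 28.
  x = λ² - 18 - 6 = 784 - 24 ≡ 6; y = λ·(18 - 6) - 23 ≡ 23. → (6, 23)
12P: (6, 23) + (6, 6): same x and y₁ ≡ -y₂, so the sum is O.
12P = O, so the order is 12.

12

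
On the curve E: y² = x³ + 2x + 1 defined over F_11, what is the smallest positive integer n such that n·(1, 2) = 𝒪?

2P: tangent at (1, 2): λ = (3·1² + 2)/(2·2) ≡ 5/4. 4⁻¹ ≡ 3 (mod 11), so λ ≡ 5·3 ≡ 4.
  x = λ² - 1 - 1 = 16 - 2 ≡ 3; y = λ·(1 - 3) - 2 ≡ 1. → (3, 1)
3P: (3, 1) + (1, 2). λ = (2 - 1)/(1 - 3) ≡ 1/9 mod 11. 9⁻¹ ≡ 5 (mod 11) since 9·5 = 45 ≡ 1, so λ ≡ 5.
  x = λ² - 3 - 1 = 25 - 4 ≡ 10; y = λ·(3 - 10) - 1 ≡ 8. → (10, 8)
4P: (10, 8) + (1, 2). λ = (2 - 8)/(1 - 10) ≡ 5/2 mod 11. 2⁻¹ ≡ 6 (mod 11), so λ ≡ 8.
  x = λ² - 10 - 1 = 64 - 11 ≡ 9; y = λ·(10 - 9) - 8 ≡ 0. → (9, 0)
5P: (9, 0) + (1, 2). λ = (2 - 0)/(1 - 9) ≡ 2/3 mod 11. 3⁻¹ ≡ 4 (mod 11) since 3·4 = 12 ≡ 1, so λ ≡ 8.
  x = λ² - 9 - 1 = 64 - 10 ≡ 10; y = λ·(9 - 10) - 0 ≡ 3. → (10, 3)
6P: (10, 3) + (1, 2). λ = (2 - 3)/(1 - 10) ≡ 10/2 mod 11. 2⁻¹ ≡ 6 (mod 11) since 2·6 = 12 ≡ 1, so λ ≡ 5.
  x = λ² - 10 - 1 = 25 - 11 ≡ 3; y = λ·(10 - 3) - 3 ≡ 10. → (3, 10)
7P: (3, 10) + (1, 2). λ = (2 - 10)/(1 - 3) ≡ 3/9 mod 11. 9⁻¹ ≡ 5 (mod 11), so λ ≡ 4.
  x = λ² - 3 - 1 = 16 - 4 ≡ 1; y = λ·(3 - 1) - 10 ≡ 9. → (1, 9)
8P: (1, 9) + (1, 2): same x and y₁ ≡ -y₂, so the sum is 𝒪.
8P = 𝒪, so the order is 8.

8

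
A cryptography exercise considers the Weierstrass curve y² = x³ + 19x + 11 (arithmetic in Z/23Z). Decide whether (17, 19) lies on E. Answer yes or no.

no

y² = 19² ≡ 16; x³ + 19x + 11 = 5247 ≡ 3 (mod 23). 16 ≠ 3.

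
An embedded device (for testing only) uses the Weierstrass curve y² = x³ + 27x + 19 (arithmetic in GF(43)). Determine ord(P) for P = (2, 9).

2P: tangent at (2, 9): λ = (3·2² + 27)/(2·9) ≡ 39/18. 18⁻¹ ≡ 12 (mod 43), so λ ≡ 39·12 ≡ 38.
  x = λ² - 2 - 2 = 1444 - 4 ≡ 21; y = λ·(2 - 21) - 9 ≡ 0. → (21, 0)
3P: (21, 0) + (2, 9). λ = (9 - 0)/(2 - 21) ≡ 9/24 mod 43. 24⁻¹ ≡ 9 (mod 43), so λ ≡ 38.
  x = λ² - 21 - 2 = 1444 - 23 ≡ 2; y = λ·(21 - 2) - 0 ≡ 34. → (2, 34)
4P: (2, 34) + (2, 9): same x and y₁ ≡ -y₂, so the sum is O.
4P = O, so the order is 4.

4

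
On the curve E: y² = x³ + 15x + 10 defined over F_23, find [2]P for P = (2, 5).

tangent at (2, 5): λ = (3·2² + 15)/(2·5) ≡ 4/10. 10⁻¹ ≡ 7 (mod 23) since 10·7 = 70 ≡ 1, so λ ≡ 4·7 ≡ 5.
  x = λ² - 2 - 2 = 25 - 4 ≡ 21; y = λ·(2 - 21) - 5 ≡ 15. → (21, 15)

(21, 15)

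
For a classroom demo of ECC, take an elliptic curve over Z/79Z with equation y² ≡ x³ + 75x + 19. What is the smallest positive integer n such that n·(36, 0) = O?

2

2P: (36, 0) + (36, 0): same x and y₁ ≡ -y₂, so the sum is O.
2P = O, so the order is 2.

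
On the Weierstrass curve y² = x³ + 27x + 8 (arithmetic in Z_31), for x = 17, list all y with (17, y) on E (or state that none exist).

none

x³ + 27x + 8 = 5380 ≡ 17 (mod 31).
17 is a non-residue mod 31; no y exists.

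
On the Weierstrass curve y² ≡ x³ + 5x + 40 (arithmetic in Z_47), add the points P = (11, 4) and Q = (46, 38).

(15, 23)

(11, 4) + (46, 38). λ = (38 - 4)/(46 - 11) ≡ 34/35 mod 47. 35⁻¹ ≡ 43 (mod 47), so λ ≡ 5.
  x = λ² - 11 - 46 = 25 - 57 ≡ 15; y = λ·(11 - 15) - 4 ≡ 23. → (15, 23)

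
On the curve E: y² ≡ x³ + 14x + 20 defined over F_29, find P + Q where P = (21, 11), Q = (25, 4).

(6, 28)

(21, 11) + (25, 4). λ = (4 - 11)/(25 - 21) ≡ 22/4 mod 29. 4⁻¹ ≡ 22 (mod 29), so λ ≡ 20.
  x = λ² - 21 - 25 = 400 - 46 ≡ 6; y = λ·(21 - 6) - 11 ≡ 28. → (6, 28)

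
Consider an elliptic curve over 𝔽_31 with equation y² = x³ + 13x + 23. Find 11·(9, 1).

(22, 13)

Write P = (9, 1).
Double-and-add on 11 = (1011)₂. Start with P = (9, 1) for the leading 1-bit.
double: tangent at (9, 1): λ = (3·9² + 13)/(2·1) ≡ 8/2. 2⁻¹ ≡ 16 (mod 31), so λ ≡ 8·16 ≡ 4.
  x = λ² - 9 - 9 = 16 - 18 ≡ 29; y = λ·(9 - 29) - 1 ≡ 12. → (29, 12)
double: tangent at (29, 12): λ = (3·29² + 13)/(2·12) ≡ 25/24. 24⁻¹ ≡ 22 (mod 31) since 24·22 = 528 ≡ 1, so λ ≡ 25·22 ≡ 23.
  x = λ² - 29 - 29 = 529 - 58 ≡ 6; y = λ·(29 - 6) - 12 ≡ 21. → (6, 21)
add P: (6, 21) + (9, 1). λ = (1 - 21)/(9 - 6) ≡ 11/3 mod 31. 3⁻¹ ≡ 21 (mod 31), so λ ≡ 14.
  x = λ² - 6 - 9 = 196 - 15 ≡ 26; y = λ·(6 - 26) - 21 ≡ 9. → (26, 9)
double: tangent at (26, 9): λ = (3·26² + 13)/(2·9) ≡ 26/18. 18⁻¹ ≡ 19 (mod 31) since 18·19 = 342 ≡ 1, so λ ≡ 26·19 ≡ 29.
  x = λ² - 26 - 26 = 841 - 52 ≡ 14; y = λ·(26 - 14) - 9 ≡ 29. → (14, 29)
add P: (14, 29) + (9, 1). λ = (1 - 29)/(9 - 14) ≡ 3/26 mod 31. 26⁻¹ ≡ 6 (mod 31), so λ ≡ 18.
  x = λ² - 14 - 9 = 324 - 23 ≡ 22; y = λ·(14 - 22) - 29 ≡ 13. → (22, 13)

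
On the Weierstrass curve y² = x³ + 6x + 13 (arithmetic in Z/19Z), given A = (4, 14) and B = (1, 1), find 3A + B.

(15, 18)

First 3A:
Repeated addition: build up to 3A.
2A: tangent at (4, 14): λ = (3·4² + 6)/(2·14) ≡ 16/9. 9⁻¹ ≡ 17 (mod 19) since 9·17 = 153 ≡ 1, so λ ≡ 16·17 ≡ 6.
  x = λ² - 4 - 4 = 36 - 8 ≡ 9; y = λ·(4 - 9) - 14 ≡ 13. → (9, 13)
3A: (9, 13) + (4, 14). λ = (14 - 13)/(4 - 9) ≡ 1/14 mod 19. 14⁻¹ ≡ 15 (mod 19), so λ ≡ 15.
  x = λ² - 9 - 4 = 225 - 13 ≡ 3; y = λ·(9 - 3) - 13 ≡ 1. → (3, 1)
3A = (3, 1).
Finally 3A + B:
(3, 1) + (1, 1). λ = (1 - 1)/(1 - 3) ≡ 0/17 mod 19. 17⁻¹ ≡ 9 (mod 19), so λ ≡ 0.
  x = λ² - 3 - 1 = 0 - 4 ≡ 15; y = λ·(3 - 15) - 1 ≡ 18. → (15, 18)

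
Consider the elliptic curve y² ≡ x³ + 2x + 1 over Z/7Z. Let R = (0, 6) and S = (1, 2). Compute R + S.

(0, 6) + (1, 2). λ = (2 - 6)/(1 - 0) ≡ 3/1 mod 7. 1⁻¹ ≡ 1 (mod 7), so λ ≡ 3.
  x = λ² - 0 - 1 = 9 - 1 ≡ 1; y = λ·(0 - 1) - 6 ≡ 5. → (1, 5)

(1, 5)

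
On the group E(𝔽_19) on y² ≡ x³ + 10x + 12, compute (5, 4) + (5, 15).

The two points share x = 5 and their y-coordinates satisfy 4 + 15 ≡ 0 (mod 19), so they are inverses. Their sum is 𝒪.

O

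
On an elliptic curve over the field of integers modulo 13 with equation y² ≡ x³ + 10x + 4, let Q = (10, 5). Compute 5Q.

(4, 2)

Double-and-add on 5 = (101)₂. Start with Q = (10, 5) for the leading 1-bit.
double: tangent at (10, 5): λ = (3·10² + 10)/(2·5) ≡ 11/10. 10⁻¹ ≡ 4 (mod 13), so λ ≡ 11·4 ≡ 5.
  x = λ² - 10 - 10 = 25 - 20 ≡ 5; y = λ·(10 - 5) - 5 ≡ 7. → (5, 7)
double: tangent at (5, 7): λ = (3·5² + 10)/(2·7) ≡ 7/1. 1⁻¹ ≡ 1 (mod 13) since 1·1 = 1 ≡ 1, so λ ≡ 7·1 ≡ 7.
  x = λ² - 5 - 5 = 49 - 10 ≡ 0; y = λ·(5 - 0) - 7 ≡ 2. → (0, 2)
add Q: (0, 2) + (10, 5). λ = (5 - 2)/(10 - 0) ≡ 3/10 mod 13. 10⁻¹ ≡ 4 (mod 13) since 10·4 = 40 ≡ 1, so λ ≡ 12.
  x = λ² - 0 - 10 = 144 - 10 ≡ 4; y = λ·(0 - 4) - 2 ≡ 2. → (4, 2)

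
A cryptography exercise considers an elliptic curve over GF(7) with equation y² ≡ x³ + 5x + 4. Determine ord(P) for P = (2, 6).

2P: tangent at (2, 6): λ = (3·2² + 5)/(2·6) ≡ 3/5. 5⁻¹ ≡ 3 (mod 7), so λ ≡ 3·3 ≡ 2.
  x = λ² - 2 - 2 = 4 - 4 ≡ 0; y = λ·(2 - 0) - 6 ≡ 5. → (0, 5)
3P: (0, 5) + (2, 6). λ = (6 - 5)/(2 - 0) ≡ 1/2 mod 7. 2⁻¹ ≡ 4 (mod 7) since 2·4 = 8 ≡ 1, so λ ≡ 4.
  x = λ² - 0 - 2 = 16 - 2 ≡ 0; y = λ·(0 - 0) - 5 ≡ 2. → (0, 2)
4P: (0, 2) + (2, 6). λ = (6 - 2)/(2 - 0) ≡ 4/2 mod 7. 2⁻¹ ≡ 4 (mod 7), so λ ≡ 2.
  x = λ² - 0 - 2 = 4 - 2 ≡ 2; y = λ·(0 - 2) - 2 ≡ 1. → (2, 1)
5P: (2, 1) + (2, 6): same x and y₁ ≡ -y₂, so the sum is O.
5P = O, so the order is 5.

5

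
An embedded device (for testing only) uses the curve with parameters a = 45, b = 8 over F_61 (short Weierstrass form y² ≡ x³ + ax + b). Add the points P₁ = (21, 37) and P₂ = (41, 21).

(46, 44)

(21, 37) + (41, 21). λ = (21 - 37)/(41 - 21) ≡ 45/20 mod 61. 20⁻¹ ≡ 58 (mod 61), so λ ≡ 48.
  x = λ² - 21 - 41 = 2304 - 62 ≡ 46; y = λ·(21 - 46) - 37 ≡ 44. → (46, 44)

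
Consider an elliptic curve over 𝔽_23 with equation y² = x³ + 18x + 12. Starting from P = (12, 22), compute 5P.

Repeated addition: build up to 5P.
2P: tangent at (12, 22): λ = (3·12² + 18)/(2·22) ≡ 13/21. 21⁻¹ ≡ 11 (mod 23), so λ ≡ 13·11 ≡ 5.
  x = λ² - 12 - 12 = 25 - 24 ≡ 1; y = λ·(12 - 1) - 22 ≡ 10. → (1, 10)
3P: (1, 10) + (12, 22). λ = (22 - 10)/(12 - 1) ≡ 12/11 mod 23. 11⁻¹ ≡ 21 (mod 23), so λ ≡ 22.
  x = λ² - 1 - 12 = 484 - 13 ≡ 11; y = λ·(1 - 11) - 10 ≡ 0. → (11, 0)
4P: (11, 0) + (12, 22). λ = (22 - 0)/(12 - 11) ≡ 22/1 mod 23. 1⁻¹ ≡ 1 (mod 23), so λ ≡ 22.
  x = λ² - 11 - 12 = 484 - 23 ≡ 1; y = λ·(11 - 1) - 0 ≡ 13. → (1, 13)
5P: (1, 13) + (12, 22). λ = (22 - 13)/(12 - 1) ≡ 9/11 mod 23. 11⁻¹ ≡ 21 (mod 23), so λ ≡ 5.
  x = λ² - 1 - 12 = 25 - 13 ≡ 12; y = λ·(1 - 12) - 13 ≡ 1. → (12, 1)

(12, 1)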